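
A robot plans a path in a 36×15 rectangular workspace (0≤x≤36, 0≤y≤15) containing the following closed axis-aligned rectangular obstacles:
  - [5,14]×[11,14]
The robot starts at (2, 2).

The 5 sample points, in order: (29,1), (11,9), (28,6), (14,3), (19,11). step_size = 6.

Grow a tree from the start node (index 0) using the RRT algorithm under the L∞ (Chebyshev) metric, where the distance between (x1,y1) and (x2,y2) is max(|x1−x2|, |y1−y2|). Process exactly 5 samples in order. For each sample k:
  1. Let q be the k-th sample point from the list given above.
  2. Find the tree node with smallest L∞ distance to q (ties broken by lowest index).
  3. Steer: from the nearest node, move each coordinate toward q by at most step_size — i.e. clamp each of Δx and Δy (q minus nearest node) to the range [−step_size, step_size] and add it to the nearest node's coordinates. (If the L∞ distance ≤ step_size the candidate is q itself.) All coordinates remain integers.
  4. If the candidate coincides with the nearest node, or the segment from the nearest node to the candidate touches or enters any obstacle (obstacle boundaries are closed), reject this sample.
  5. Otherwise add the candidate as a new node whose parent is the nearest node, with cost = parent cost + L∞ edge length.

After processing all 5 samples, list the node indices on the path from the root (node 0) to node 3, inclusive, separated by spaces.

1. q=(29,1) nearest=0 d=27 new=(8,1) → add node 1 parent=0 cost=6
2. q=(11,9) nearest=1 d=8 new=(11,7) → add node 2 parent=1 cost=12
3. q=(28,6) nearest=2 d=17 new=(17,6) → add node 3 parent=2 cost=18
4. q=(14,3) nearest=3 d=3 new=(14,3) → add node 4 parent=3 cost=21
5. q=(19,11) nearest=3 d=5 new=(19,11) → add node 5 parent=3 cost=23

Path: 0 1 2 3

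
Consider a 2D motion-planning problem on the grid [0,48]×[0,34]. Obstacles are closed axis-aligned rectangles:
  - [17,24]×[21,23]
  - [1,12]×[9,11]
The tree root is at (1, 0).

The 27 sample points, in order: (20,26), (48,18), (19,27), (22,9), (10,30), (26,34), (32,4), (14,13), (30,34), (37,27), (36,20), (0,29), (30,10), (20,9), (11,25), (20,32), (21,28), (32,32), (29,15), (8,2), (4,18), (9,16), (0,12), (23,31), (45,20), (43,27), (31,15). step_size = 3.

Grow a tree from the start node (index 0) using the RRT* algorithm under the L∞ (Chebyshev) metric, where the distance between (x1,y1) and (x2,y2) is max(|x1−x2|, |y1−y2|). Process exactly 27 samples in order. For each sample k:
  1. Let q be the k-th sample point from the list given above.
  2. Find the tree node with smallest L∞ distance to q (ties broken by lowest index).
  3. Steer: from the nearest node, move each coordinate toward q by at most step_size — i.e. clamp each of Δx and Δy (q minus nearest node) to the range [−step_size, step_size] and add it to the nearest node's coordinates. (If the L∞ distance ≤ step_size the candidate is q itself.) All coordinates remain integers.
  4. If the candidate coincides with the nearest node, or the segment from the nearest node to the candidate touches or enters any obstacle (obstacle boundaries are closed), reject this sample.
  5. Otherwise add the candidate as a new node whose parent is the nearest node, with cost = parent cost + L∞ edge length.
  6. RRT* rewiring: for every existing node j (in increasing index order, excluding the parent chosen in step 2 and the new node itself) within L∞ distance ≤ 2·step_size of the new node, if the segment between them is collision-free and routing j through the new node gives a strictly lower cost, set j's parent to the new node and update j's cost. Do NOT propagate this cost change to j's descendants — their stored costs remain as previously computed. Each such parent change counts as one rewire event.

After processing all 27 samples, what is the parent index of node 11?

1. q=(20,26) nearest=0 d=26 new=(4,3) → add node 1 parent=0 cost=3
2. q=(48,18) nearest=1 d=44 new=(7,6) → add node 2 parent=1 cost=6
3. q=(19,27) nearest=2 d=21 new=(10,9) → blocked by [1,12]×[9,11], reject
4. q=(22,9) nearest=2 d=15 new=(10,9) → blocked by [1,12]×[9,11], reject
5. q=(10,30) nearest=2 d=24 new=(10,9) → blocked by [1,12]×[9,11], reject
6. q=(26,34) nearest=2 d=28 new=(10,9) → blocked by [1,12]×[9,11], reject
7. q=(32,4) nearest=2 d=25 new=(10,4) → add node 3 parent=2 cost=9
8. q=(14,13) nearest=2 d=7 new=(10,9) → blocked by [1,12]×[9,11], reject
9. q=(30,34) nearest=2 d=28 new=(10,9) → blocked by [1,12]×[9,11], reject
10. q=(37,27) nearest=3 d=27 new=(13,7) → add node 4 parent=3 cost=12
11. q=(36,20) nearest=4 d=23 new=(16,10) → add node 5 parent=4 cost=15
12. q=(0,29) nearest=5 d=19 new=(13,13) → add node 6 parent=5 cost=18
13. q=(30,10) nearest=5 d=14 new=(19,10) → add node 7 parent=5 cost=18
14. q=(20,9) nearest=7 d=1 new=(20,9) → add node 8 parent=7 cost=19
15. q=(11,25) nearest=6 d=12 new=(11,16) → add node 9 parent=6 cost=21
16. q=(20,32) nearest=9 d=16 new=(14,19) → add node 10 parent=9 cost=24
17. q=(21,28) nearest=10 d=9 new=(17,22) → blocked by [17,24]×[21,23], reject
18. q=(32,32) nearest=10 d=18 new=(17,22) → blocked by [17,24]×[21,23], reject
19. q=(29,15) nearest=8 d=9 new=(23,12) → add node 11 parent=8 cost=22
20. q=(8,2) nearest=3 d=2 new=(8,2) → add node 12 parent=3 cost=11
21. q=(4,18) nearest=9 d=7 new=(8,18) → add node 13 parent=9 cost=24
22. q=(9,16) nearest=9 d=2 new=(9,16) → add node 14 parent=9 cost=23
23. q=(0,12) nearest=2 d=7 new=(4,9) → blocked by [1,12]×[9,11], reject
24. q=(23,31) nearest=10 d=12 new=(17,22) → blocked by [17,24]×[21,23], reject
25. q=(45,20) nearest=11 d=22 new=(26,15) → add node 15 parent=11 cost=25
26. q=(43,27) nearest=15 d=17 new=(29,18) → add node 16 parent=15 cost=28
27. q=(31,15) nearest=16 d=3 new=(31,15) → add node 17 parent=16 cost=31

Parent of node 11: 8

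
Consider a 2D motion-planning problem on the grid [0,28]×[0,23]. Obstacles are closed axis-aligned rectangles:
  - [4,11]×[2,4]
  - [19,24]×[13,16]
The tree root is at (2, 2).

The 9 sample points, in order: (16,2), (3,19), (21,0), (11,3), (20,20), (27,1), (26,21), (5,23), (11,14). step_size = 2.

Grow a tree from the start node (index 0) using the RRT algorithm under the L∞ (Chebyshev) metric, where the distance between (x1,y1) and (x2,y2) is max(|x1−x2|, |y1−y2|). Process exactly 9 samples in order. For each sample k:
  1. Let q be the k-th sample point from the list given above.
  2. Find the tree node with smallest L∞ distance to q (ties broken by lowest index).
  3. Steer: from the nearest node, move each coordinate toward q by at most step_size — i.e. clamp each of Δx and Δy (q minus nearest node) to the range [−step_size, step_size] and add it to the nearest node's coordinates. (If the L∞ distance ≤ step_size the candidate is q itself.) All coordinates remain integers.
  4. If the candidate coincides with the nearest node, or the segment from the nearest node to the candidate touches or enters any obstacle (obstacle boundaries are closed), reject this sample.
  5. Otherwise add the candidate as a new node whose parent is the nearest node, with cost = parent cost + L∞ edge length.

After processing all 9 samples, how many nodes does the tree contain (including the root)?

1. q=(16,2) nearest=0 d=14 new=(4,2) → blocked by [4,11]×[2,4], reject
2. q=(3,19) nearest=0 d=17 new=(3,4) → add node 1 parent=0 cost=2
3. q=(21,0) nearest=1 d=18 new=(5,2) → blocked by [4,11]×[2,4], reject
4. q=(11,3) nearest=1 d=8 new=(5,3) → blocked by [4,11]×[2,4], reject
5. q=(20,20) nearest=1 d=17 new=(5,6) → add node 2 parent=1 cost=4
6. q=(27,1) nearest=2 d=22 new=(7,4) → blocked by [4,11]×[2,4], reject
7. q=(26,21) nearest=2 d=21 new=(7,8) → add node 3 parent=2 cost=6
8. q=(5,23) nearest=3 d=15 new=(5,10) → add node 4 parent=3 cost=8
9. q=(11,14) nearest=3 d=6 new=(9,10) → add node 5 parent=3 cost=8

Node count: 6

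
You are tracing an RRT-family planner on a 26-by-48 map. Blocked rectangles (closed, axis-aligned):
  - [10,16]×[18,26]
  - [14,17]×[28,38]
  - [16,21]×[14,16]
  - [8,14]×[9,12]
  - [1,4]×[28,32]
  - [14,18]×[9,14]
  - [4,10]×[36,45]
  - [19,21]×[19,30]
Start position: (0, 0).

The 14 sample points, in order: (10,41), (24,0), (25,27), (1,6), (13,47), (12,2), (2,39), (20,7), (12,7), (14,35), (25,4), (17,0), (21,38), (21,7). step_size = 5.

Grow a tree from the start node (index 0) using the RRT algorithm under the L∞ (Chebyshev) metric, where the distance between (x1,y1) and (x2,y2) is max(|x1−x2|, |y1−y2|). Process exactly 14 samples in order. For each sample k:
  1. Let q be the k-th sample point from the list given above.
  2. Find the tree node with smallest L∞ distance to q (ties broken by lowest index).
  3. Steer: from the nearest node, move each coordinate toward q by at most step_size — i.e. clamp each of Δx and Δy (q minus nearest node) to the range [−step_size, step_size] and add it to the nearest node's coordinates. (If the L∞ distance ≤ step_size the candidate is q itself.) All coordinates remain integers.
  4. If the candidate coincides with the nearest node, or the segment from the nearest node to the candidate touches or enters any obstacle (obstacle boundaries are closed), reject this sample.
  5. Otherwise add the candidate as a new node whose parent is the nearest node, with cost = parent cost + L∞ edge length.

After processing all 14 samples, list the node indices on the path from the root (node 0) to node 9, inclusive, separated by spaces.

Path: 0 1 3 4 6 9

1. q=(10,41) nearest=0 d=41 new=(5,5) → add node 1 parent=0 cost=5
2. q=(24,0) nearest=1 d=19 new=(10,0) → add node 2 parent=1 cost=10
3. q=(25,27) nearest=1 d=22 new=(10,10) → blocked by [8,14]×[9,12], reject
4. q=(1,6) nearest=1 d=4 new=(1,6) → add node 3 parent=1 cost=9
5. q=(13,47) nearest=3 d=41 new=(6,11) → add node 4 parent=3 cost=14
6. q=(12,2) nearest=2 d=2 new=(12,2) → add node 5 parent=2 cost=12
7. q=(2,39) nearest=4 d=28 new=(2,16) → add node 6 parent=4 cost=19
8. q=(20,7) nearest=5 d=8 new=(17,7) → add node 7 parent=5 cost=17
9. q=(12,7) nearest=5 d=5 new=(12,7) → add node 8 parent=5 cost=17
10. q=(14,35) nearest=6 d=19 new=(7,21) → add node 9 parent=6 cost=24
11. q=(25,4) nearest=7 d=8 new=(22,4) → add node 10 parent=7 cost=22
12. q=(17,0) nearest=5 d=5 new=(17,0) → add node 11 parent=5 cost=17
13. q=(21,38) nearest=9 d=17 new=(12,26) → blocked by [10,16]×[18,26], reject
14. q=(21,7) nearest=10 d=3 new=(21,7) → add node 12 parent=10 cost=25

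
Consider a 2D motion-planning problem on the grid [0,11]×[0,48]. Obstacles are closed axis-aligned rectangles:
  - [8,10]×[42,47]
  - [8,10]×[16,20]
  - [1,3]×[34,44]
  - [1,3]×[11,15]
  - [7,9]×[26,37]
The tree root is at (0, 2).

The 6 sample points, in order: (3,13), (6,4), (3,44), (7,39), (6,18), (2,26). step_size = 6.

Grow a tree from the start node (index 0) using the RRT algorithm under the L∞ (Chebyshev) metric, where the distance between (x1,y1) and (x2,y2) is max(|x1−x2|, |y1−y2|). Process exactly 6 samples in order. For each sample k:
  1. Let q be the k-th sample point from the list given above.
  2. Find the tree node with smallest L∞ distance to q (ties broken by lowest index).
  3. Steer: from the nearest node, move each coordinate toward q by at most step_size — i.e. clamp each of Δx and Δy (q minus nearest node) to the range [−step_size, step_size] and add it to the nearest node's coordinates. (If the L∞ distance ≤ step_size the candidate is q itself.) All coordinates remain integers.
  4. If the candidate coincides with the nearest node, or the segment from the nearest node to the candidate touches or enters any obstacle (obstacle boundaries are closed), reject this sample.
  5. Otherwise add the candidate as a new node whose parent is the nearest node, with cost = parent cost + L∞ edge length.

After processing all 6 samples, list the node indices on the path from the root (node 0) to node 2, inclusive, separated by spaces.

Path: 0 1 2

1. q=(3,13) nearest=0 d=11 new=(3,8) → add node 1 parent=0 cost=6
2. q=(6,4) nearest=1 d=4 new=(6,4) → add node 2 parent=1 cost=10
3. q=(3,44) nearest=1 d=36 new=(3,14) → blocked by [1,3]×[11,15], reject
4. q=(7,39) nearest=1 d=31 new=(7,14) → add node 3 parent=1 cost=12
5. q=(6,18) nearest=3 d=4 new=(6,18) → add node 4 parent=3 cost=16
6. q=(2,26) nearest=4 d=8 new=(2,24) → add node 5 parent=4 cost=22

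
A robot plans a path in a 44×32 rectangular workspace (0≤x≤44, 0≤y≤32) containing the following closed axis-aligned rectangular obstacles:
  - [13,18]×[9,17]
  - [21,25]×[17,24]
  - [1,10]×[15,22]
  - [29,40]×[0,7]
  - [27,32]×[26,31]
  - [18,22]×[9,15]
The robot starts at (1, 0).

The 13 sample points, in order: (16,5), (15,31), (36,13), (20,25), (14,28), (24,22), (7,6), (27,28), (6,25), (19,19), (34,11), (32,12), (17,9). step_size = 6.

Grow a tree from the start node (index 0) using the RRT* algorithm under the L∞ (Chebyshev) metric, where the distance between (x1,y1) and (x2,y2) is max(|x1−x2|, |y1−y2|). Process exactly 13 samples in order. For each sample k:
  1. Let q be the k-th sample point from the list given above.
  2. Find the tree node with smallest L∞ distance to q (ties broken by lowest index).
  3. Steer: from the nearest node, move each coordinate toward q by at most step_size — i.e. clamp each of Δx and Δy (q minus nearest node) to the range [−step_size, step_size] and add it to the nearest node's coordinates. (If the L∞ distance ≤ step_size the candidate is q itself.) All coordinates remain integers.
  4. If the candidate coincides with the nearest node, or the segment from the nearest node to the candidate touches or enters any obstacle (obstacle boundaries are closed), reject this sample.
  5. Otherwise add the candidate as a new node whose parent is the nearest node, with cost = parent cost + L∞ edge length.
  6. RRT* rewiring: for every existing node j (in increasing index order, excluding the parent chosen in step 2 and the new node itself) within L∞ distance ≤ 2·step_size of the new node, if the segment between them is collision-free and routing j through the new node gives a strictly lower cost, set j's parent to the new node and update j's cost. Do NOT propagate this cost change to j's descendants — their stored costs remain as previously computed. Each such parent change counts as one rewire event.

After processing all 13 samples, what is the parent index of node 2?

1. q=(16,5) nearest=0 d=15 new=(7,5) → add node 1 parent=0 cost=6
2. q=(15,31) nearest=1 d=26 new=(13,11) → blocked by [13,18]×[9,17], reject
3. q=(36,13) nearest=1 d=29 new=(13,11) → blocked by [13,18]×[9,17], reject
4. q=(20,25) nearest=1 d=20 new=(13,11) → blocked by [13,18]×[9,17], reject
5. q=(14,28) nearest=1 d=23 new=(13,11) → blocked by [13,18]×[9,17], reject
6. q=(24,22) nearest=1 d=17 new=(13,11) → blocked by [13,18]×[9,17], reject
7. q=(7,6) nearest=1 d=1 new=(7,6) → add node 2 parent=1 cost=7
8. q=(27,28) nearest=2 d=22 new=(13,12) → blocked by [13,18]×[9,17], reject
9. q=(6,25) nearest=2 d=19 new=(6,12) → add node 3 parent=2 cost=13
10. q=(19,19) nearest=2 d=13 new=(13,12) → blocked by [13,18]×[9,17], reject
11. q=(34,11) nearest=1 d=27 new=(13,11) → blocked by [13,18]×[9,17], reject
12. q=(32,12) nearest=1 d=25 new=(13,11) → blocked by [13,18]×[9,17], reject
13. q=(17,9) nearest=1 d=10 new=(13,9) → blocked by [13,18]×[9,17], reject

Parent of node 2: 1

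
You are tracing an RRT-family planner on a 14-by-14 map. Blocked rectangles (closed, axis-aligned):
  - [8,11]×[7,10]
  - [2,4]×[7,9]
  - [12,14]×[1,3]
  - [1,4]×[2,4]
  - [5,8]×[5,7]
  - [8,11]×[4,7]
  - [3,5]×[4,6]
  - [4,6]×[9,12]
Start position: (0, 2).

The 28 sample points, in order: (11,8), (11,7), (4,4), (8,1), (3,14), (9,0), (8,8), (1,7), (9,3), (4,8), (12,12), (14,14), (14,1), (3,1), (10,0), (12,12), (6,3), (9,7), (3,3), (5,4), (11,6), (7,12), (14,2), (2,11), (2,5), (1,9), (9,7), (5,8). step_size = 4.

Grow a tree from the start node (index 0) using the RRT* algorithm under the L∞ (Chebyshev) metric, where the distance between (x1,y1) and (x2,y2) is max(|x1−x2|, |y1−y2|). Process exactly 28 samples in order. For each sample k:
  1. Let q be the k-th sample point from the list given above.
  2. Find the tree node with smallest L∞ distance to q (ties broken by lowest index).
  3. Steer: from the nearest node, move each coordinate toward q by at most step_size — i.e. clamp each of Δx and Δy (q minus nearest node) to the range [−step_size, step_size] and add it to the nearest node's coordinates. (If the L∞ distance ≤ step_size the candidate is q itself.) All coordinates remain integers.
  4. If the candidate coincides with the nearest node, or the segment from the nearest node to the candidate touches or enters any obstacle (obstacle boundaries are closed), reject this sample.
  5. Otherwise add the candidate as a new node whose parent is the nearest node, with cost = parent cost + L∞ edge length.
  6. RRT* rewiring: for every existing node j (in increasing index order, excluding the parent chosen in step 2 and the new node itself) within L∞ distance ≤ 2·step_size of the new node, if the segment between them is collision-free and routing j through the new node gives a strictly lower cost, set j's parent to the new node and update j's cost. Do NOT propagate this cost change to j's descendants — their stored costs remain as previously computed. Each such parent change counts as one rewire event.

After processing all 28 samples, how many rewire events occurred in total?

Rewire events: 1

1. q=(11,8) nearest=0 d=11 new=(4,6) → blocked by [1,4]×[2,4], reject
2. q=(11,7) nearest=0 d=11 new=(4,6) → blocked by [1,4]×[2,4], reject
3. q=(4,4) nearest=0 d=4 new=(4,4) → blocked by [1,4]×[2,4], reject
4. q=(8,1) nearest=0 d=8 new=(4,1) → add node 1 parent=0 cost=4
5. q=(3,14) nearest=0 d=12 new=(3,6) → blocked by [1,4]×[2,4], reject
6. q=(9,0) nearest=1 d=5 new=(8,0) → add node 2 parent=1 cost=8
7. q=(8,8) nearest=1 d=7 new=(8,5) → blocked by [5,8]×[5,7], reject
8. q=(1,7) nearest=0 d=5 new=(1,6) → add node 3 parent=0 cost=4
9. q=(9,3) nearest=2 d=3 new=(9,3) → add node 4 parent=2 cost=11
10. q=(4,8) nearest=3 d=3 new=(4,8) → blocked by [2,4]×[7,9], reject
11. q=(12,12) nearest=4 d=9 new=(12,7) → blocked by [8,11]×[4,7], reject
12. q=(14,14) nearest=4 d=11 new=(13,7) → blocked by [8,11]×[4,7], reject
13. q=(14,1) nearest=4 d=5 new=(13,1) → blocked by [12,14]×[1,3], reject
14. q=(3,1) nearest=1 d=1 new=(3,1) → add node 5 parent=1 cost=5
15. q=(10,0) nearest=2 d=2 new=(10,0) → add node 6 parent=2 cost=10
16. q=(12,12) nearest=4 d=9 new=(12,7) → blocked by [8,11]×[4,7], reject
17. q=(6,3) nearest=1 d=2 new=(6,3) → add node 7 parent=1 cost=6; rewire 4→7 (9<11)
18. q=(9,7) nearest=4 d=4 new=(9,7) → blocked by [8,11]×[7,10], reject
19. q=(3,3) nearest=1 d=2 new=(3,3) → blocked by [1,4]×[2,4], reject
20. q=(5,4) nearest=7 d=1 new=(5,4) → blocked by [3,5]×[4,6], reject
21. q=(11,6) nearest=4 d=3 new=(11,6) → blocked by [8,11]×[4,7], reject
22. q=(7,12) nearest=3 d=6 new=(5,10) → blocked by [2,4]×[7,9], reject
23. q=(14,2) nearest=6 d=4 new=(14,2) → blocked by [12,14]×[1,3], reject
24. q=(2,11) nearest=3 d=5 new=(2,10) → add node 8 parent=3 cost=8
25. q=(2,5) nearest=3 d=1 new=(2,5) → add node 9 parent=3 cost=5
26. q=(1,9) nearest=8 d=1 new=(1,9) → add node 10 parent=8 cost=9
27. q=(9,7) nearest=4 d=4 new=(9,7) → blocked by [8,11]×[7,10], reject
28. q=(5,8) nearest=8 d=3 new=(5,8) → blocked by [2,4]×[7,9], reject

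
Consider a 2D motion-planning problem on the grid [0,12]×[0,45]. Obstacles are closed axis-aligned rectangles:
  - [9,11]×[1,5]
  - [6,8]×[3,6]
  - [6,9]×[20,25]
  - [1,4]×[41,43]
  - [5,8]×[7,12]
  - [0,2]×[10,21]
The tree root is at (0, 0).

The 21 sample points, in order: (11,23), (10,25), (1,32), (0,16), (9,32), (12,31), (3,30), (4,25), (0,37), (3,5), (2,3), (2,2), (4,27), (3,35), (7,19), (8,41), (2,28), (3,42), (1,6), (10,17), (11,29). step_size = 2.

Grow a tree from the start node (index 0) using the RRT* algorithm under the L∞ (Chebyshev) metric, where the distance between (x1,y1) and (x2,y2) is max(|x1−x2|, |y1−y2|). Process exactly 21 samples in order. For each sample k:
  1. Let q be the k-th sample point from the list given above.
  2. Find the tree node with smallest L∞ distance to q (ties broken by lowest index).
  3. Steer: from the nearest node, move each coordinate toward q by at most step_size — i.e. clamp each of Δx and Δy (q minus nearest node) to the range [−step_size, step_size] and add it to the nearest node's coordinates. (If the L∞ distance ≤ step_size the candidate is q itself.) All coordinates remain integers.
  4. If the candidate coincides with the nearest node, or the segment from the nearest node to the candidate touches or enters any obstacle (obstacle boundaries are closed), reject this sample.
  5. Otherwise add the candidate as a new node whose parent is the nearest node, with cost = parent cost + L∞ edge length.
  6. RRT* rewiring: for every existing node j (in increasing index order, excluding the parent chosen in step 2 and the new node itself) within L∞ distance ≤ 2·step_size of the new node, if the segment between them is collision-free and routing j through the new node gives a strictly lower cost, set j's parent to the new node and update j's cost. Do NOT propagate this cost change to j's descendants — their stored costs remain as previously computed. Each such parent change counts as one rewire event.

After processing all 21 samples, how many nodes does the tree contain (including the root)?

1. q=(11,23) nearest=0 d=23 new=(2,2) → add node 1 parent=0 cost=2
2. q=(10,25) nearest=1 d=23 new=(4,4) → add node 2 parent=1 cost=4
3. q=(1,32) nearest=2 d=28 new=(2,6) → add node 3 parent=2 cost=6
4. q=(0,16) nearest=3 d=10 new=(0,8) → add node 4 parent=3 cost=8
5. q=(9,32) nearest=4 d=24 new=(2,10) → blocked by [0,2]×[10,21], reject
6. q=(12,31) nearest=4 d=23 new=(2,10) → blocked by [0,2]×[10,21], reject
7. q=(3,30) nearest=4 d=22 new=(2,10) → blocked by [0,2]×[10,21], reject
8. q=(4,25) nearest=4 d=17 new=(2,10) → blocked by [0,2]×[10,21], reject
9. q=(0,37) nearest=4 d=29 new=(0,10) → blocked by [0,2]×[10,21], reject
10. q=(3,5) nearest=2 d=1 new=(3,5) → add node 5 parent=2 cost=5
11. q=(2,3) nearest=1 d=1 new=(2,3) → add node 6 parent=1 cost=3
12. q=(2,2) nearest=1 d=0 → coincident, reject
13. q=(4,27) nearest=4 d=19 new=(2,10) → blocked by [0,2]×[10,21], reject
14. q=(3,35) nearest=4 d=27 new=(2,10) → blocked by [0,2]×[10,21], reject
15. q=(7,19) nearest=4 d=11 new=(2,10) → blocked by [0,2]×[10,21], reject
16. q=(8,41) nearest=4 d=33 new=(2,10) → blocked by [0,2]×[10,21], reject
17. q=(2,28) nearest=4 d=20 new=(2,10) → blocked by [0,2]×[10,21], reject
18. q=(3,42) nearest=4 d=34 new=(2,10) → blocked by [0,2]×[10,21], reject
19. q=(1,6) nearest=3 d=1 new=(1,6) → add node 7 parent=3 cost=7
20. q=(10,17) nearest=4 d=10 new=(2,10) → blocked by [0,2]×[10,21], reject
21. q=(11,29) nearest=4 d=21 new=(2,10) → blocked by [0,2]×[10,21], reject

Node count: 8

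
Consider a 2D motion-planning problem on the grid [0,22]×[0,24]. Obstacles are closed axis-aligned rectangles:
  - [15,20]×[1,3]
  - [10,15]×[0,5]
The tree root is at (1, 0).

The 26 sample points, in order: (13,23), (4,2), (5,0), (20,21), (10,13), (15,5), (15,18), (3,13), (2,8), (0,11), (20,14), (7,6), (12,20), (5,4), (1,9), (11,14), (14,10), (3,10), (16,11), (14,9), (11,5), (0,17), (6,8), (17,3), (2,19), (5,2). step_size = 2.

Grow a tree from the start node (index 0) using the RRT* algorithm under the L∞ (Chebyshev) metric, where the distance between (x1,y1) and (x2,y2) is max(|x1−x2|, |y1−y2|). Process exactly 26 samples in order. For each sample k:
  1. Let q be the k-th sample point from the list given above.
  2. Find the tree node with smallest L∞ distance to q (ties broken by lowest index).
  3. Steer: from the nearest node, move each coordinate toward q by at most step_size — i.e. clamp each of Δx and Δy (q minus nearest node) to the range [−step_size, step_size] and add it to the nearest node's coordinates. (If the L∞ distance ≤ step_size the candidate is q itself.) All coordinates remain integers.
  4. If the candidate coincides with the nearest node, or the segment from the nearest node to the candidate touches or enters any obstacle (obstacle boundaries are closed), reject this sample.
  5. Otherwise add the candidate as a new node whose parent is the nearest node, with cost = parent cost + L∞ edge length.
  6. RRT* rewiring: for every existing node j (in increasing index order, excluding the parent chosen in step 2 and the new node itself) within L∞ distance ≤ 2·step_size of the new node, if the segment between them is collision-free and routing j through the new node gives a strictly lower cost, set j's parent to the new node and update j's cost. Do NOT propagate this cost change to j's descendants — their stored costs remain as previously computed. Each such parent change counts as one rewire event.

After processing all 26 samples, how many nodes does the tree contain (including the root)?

1. q=(13,23) nearest=0 d=23 new=(3,2) → add node 1 parent=0 cost=2
2. q=(4,2) nearest=1 d=1 new=(4,2) → add node 2 parent=1 cost=3
3. q=(5,0) nearest=1 d=2 new=(5,0) → add node 3 parent=1 cost=4
4. q=(20,21) nearest=1 d=19 new=(5,4) → add node 4 parent=1 cost=4
5. q=(10,13) nearest=4 d=9 new=(7,6) → add node 5 parent=4 cost=6
6. q=(15,5) nearest=5 d=8 new=(9,5) → add node 6 parent=5 cost=8
7. q=(15,18) nearest=5 d=12 new=(9,8) → add node 7 parent=5 cost=8
8. q=(3,13) nearest=7 d=6 new=(7,10) → add node 8 parent=7 cost=10
9. q=(2,8) nearest=4 d=4 new=(3,6) → add node 9 parent=4 cost=6
10. q=(0,11) nearest=9 d=5 new=(1,8) → add node 10 parent=9 cost=8
11. q=(20,14) nearest=6 d=11 new=(11,7) → add node 11 parent=6 cost=10
12. q=(7,6) nearest=5 d=0 → coincident, reject
13. q=(12,20) nearest=8 d=10 new=(9,12) → add node 12 parent=8 cost=12
14. q=(5,4) nearest=4 d=0 → coincident, reject
15. q=(1,9) nearest=10 d=1 new=(1,9) → add node 13 parent=10 cost=9
16. q=(11,14) nearest=12 d=2 new=(11,14) → add node 14 parent=12 cost=14
17. q=(14,10) nearest=11 d=3 new=(13,9) → add node 15 parent=11 cost=12
18. q=(3,10) nearest=10 d=2 new=(3,10) → add node 16 parent=10 cost=10
19. q=(16,11) nearest=15 d=3 new=(15,11) → add node 17 parent=15 cost=14
20. q=(14,9) nearest=15 d=1 new=(14,9) → add node 18 parent=15 cost=13
21. q=(11,5) nearest=6 d=2 new=(11,5) → blocked by [10,15]×[0,5], reject
22. q=(0,17) nearest=8 d=7 new=(5,12) → add node 19 parent=8 cost=12
23. q=(6,8) nearest=5 d=2 new=(6,8) → add node 20 parent=5 cost=8
24. q=(17,3) nearest=11 d=6 new=(13,5) → blocked by [10,15]×[0,5], reject
25. q=(2,19) nearest=12 d=7 new=(7,14) → add node 21 parent=12 cost=14
26. q=(5,2) nearest=2 d=1 new=(5,2) → add node 22 parent=2 cost=4

Node count: 23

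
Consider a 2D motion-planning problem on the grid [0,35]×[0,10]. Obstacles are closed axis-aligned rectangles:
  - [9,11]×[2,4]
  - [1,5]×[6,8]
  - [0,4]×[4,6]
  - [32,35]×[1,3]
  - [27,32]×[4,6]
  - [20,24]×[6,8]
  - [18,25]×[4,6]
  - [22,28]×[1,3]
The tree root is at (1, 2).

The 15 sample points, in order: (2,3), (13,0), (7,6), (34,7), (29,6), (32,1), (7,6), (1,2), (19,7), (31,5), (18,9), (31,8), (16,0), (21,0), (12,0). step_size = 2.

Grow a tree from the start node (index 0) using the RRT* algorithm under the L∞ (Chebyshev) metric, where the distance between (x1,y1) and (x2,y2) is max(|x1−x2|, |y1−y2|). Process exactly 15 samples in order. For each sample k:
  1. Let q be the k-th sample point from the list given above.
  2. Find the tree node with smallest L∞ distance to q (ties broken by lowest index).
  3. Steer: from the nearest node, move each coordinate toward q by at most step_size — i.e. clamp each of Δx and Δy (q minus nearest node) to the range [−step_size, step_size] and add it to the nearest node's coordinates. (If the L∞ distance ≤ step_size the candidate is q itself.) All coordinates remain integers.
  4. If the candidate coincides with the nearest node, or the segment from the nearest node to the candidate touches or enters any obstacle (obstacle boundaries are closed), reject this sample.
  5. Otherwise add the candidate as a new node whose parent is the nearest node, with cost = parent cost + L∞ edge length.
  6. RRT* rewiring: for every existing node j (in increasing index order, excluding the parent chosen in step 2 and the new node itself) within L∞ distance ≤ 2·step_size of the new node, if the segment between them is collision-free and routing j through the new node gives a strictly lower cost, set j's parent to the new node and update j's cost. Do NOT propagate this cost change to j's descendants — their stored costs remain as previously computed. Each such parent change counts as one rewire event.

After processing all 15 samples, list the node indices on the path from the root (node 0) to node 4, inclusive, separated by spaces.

1. q=(2,3) nearest=0 d=1 new=(2,3) → add node 1 parent=0 cost=1
2. q=(13,0) nearest=1 d=11 new=(4,1) → add node 2 parent=1 cost=3
3. q=(7,6) nearest=1 d=5 new=(4,5) → blocked by [0,4]×[4,6], reject
4. q=(34,7) nearest=2 d=30 new=(6,3) → add node 3 parent=2 cost=5
5. q=(29,6) nearest=3 d=23 new=(8,5) → add node 4 parent=3 cost=7
6. q=(32,1) nearest=4 d=24 new=(10,3) → blocked by [9,11]×[2,4], reject
7. q=(7,6) nearest=4 d=1 new=(7,6) → add node 5 parent=4 cost=8
8. q=(1,2) nearest=0 d=0 → coincident, reject
9. q=(19,7) nearest=4 d=11 new=(10,7) → add node 6 parent=4 cost=9
10. q=(31,5) nearest=6 d=21 new=(12,5) → add node 7 parent=6 cost=11
11. q=(18,9) nearest=7 d=6 new=(14,7) → add node 8 parent=7 cost=13
12. q=(31,8) nearest=8 d=17 new=(16,8) → add node 9 parent=8 cost=15
13. q=(16,0) nearest=7 d=5 new=(14,3) → add node 10 parent=7 cost=13
14. q=(21,0) nearest=8 d=7 new=(16,5) → add node 11 parent=8 cost=15
15. q=(12,0) nearest=10 d=3 new=(12,1) → add node 12 parent=10 cost=15

Path: 0 1 2 3 4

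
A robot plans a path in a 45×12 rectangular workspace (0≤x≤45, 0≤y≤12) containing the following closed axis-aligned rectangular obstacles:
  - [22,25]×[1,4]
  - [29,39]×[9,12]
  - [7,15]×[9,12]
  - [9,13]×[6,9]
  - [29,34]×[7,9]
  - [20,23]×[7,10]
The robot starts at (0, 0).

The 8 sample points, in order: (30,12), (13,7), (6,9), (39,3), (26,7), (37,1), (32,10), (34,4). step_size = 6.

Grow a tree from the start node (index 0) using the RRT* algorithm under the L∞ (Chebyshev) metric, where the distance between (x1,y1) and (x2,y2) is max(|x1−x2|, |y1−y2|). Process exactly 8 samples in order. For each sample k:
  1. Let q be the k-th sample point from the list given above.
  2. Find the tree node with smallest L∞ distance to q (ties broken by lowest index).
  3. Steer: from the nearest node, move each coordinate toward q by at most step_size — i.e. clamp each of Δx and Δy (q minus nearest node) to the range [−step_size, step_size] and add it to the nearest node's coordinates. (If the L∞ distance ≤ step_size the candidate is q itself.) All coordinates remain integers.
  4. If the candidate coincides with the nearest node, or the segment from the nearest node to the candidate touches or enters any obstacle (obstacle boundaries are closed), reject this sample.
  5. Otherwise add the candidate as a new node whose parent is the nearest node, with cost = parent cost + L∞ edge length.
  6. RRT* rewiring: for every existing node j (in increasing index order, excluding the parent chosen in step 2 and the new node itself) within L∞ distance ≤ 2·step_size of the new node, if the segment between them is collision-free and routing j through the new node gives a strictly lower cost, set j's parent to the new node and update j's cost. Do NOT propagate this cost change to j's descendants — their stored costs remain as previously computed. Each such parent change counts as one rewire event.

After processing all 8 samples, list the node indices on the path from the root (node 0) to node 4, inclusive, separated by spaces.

1. q=(30,12) nearest=0 d=30 new=(6,6) → add node 1 parent=0 cost=6
2. q=(13,7) nearest=1 d=7 new=(12,7) → blocked by [9,13]×[6,9], reject
3. q=(6,9) nearest=1 d=3 new=(6,9) → add node 2 parent=1 cost=9
4. q=(39,3) nearest=1 d=33 new=(12,3) → add node 3 parent=1 cost=12
5. q=(26,7) nearest=3 d=14 new=(18,7) → add node 4 parent=3 cost=18
6. q=(37,1) nearest=4 d=19 new=(24,1) → blocked by [22,25]×[1,4], reject
7. q=(32,10) nearest=4 d=14 new=(24,10) → blocked by [20,23]×[7,10], reject
8. q=(34,4) nearest=4 d=16 new=(24,4) → blocked by [22,25]×[1,4], reject

Path: 0 1 3 4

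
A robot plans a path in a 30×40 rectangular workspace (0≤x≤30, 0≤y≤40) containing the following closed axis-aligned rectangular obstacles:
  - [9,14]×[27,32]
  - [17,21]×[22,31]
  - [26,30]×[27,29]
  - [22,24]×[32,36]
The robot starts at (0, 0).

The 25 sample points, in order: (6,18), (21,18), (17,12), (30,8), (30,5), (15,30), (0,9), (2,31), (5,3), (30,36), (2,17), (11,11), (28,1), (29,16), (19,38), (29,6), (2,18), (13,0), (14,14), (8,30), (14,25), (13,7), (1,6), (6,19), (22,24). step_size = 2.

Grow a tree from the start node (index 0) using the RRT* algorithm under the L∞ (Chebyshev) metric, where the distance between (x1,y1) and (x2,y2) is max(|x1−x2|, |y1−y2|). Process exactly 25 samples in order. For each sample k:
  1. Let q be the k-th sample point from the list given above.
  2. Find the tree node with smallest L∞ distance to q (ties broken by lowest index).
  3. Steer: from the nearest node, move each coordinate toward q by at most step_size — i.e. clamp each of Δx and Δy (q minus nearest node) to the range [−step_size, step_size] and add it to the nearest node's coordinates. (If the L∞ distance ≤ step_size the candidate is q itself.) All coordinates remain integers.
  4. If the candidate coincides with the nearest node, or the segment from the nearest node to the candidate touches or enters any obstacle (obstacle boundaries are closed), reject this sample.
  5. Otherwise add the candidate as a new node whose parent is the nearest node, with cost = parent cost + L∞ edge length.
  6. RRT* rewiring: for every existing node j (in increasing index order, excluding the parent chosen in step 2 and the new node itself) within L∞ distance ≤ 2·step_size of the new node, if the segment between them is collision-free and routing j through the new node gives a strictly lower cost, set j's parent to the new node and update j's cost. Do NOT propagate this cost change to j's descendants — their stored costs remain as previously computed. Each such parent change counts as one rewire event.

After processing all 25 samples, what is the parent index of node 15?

1. q=(6,18) nearest=0 d=18 new=(2,2) → add node 1 parent=0 cost=2
2. q=(21,18) nearest=1 d=19 new=(4,4) → add node 2 parent=1 cost=4
3. q=(17,12) nearest=2 d=13 new=(6,6) → add node 3 parent=2 cost=6
4. q=(30,8) nearest=3 d=24 new=(8,8) → add node 4 parent=3 cost=8
5. q=(30,5) nearest=4 d=22 new=(10,6) → add node 5 parent=4 cost=10
6. q=(15,30) nearest=4 d=22 new=(10,10) → add node 6 parent=4 cost=10
7. q=(0,9) nearest=2 d=5 new=(2,6) → add node 7 parent=2 cost=6
8. q=(2,31) nearest=6 d=21 new=(8,12) → add node 8 parent=6 cost=12
9. q=(5,3) nearest=2 d=1 new=(5,3) → add node 9 parent=2 cost=5
10. q=(30,36) nearest=8 d=24 new=(10,14) → add node 10 parent=8 cost=14
11. q=(2,17) nearest=8 d=6 new=(6,14) → add node 11 parent=8 cost=14
12. q=(11,11) nearest=6 d=1 new=(11,11) → add node 12 parent=6 cost=11
13. q=(28,1) nearest=12 d=17 new=(13,9) → add node 13 parent=12 cost=13
14. q=(29,16) nearest=13 d=16 new=(15,11) → add node 14 parent=13 cost=15
15. q=(19,38) nearest=10 d=24 new=(12,16) → add node 15 parent=10 cost=16
16. q=(29,6) nearest=14 d=14 new=(17,9) → add node 16 parent=14 cost=17
17. q=(2,18) nearest=11 d=4 new=(4,16) → add node 17 parent=11 cost=16
18. q=(13,0) nearest=5 d=6 new=(12,4) → add node 18 parent=5 cost=12
19. q=(14,14) nearest=15 d=2 new=(14,14) → add node 19 parent=15 cost=18
20. q=(8,30) nearest=15 d=14 new=(10,18) → add node 20 parent=15 cost=18
21. q=(14,25) nearest=20 d=7 new=(12,20) → add node 21 parent=20 cost=20
22. q=(13,7) nearest=13 d=2 new=(13,7) → add node 22 parent=13 cost=15
23. q=(1,6) nearest=7 d=1 new=(1,6) → add node 23 parent=7 cost=7
24. q=(6,19) nearest=17 d=3 new=(6,18) → add node 24 parent=17 cost=18
25. q=(22,24) nearest=15 d=10 new=(14,18) → add node 25 parent=15 cost=18

Parent of node 15: 10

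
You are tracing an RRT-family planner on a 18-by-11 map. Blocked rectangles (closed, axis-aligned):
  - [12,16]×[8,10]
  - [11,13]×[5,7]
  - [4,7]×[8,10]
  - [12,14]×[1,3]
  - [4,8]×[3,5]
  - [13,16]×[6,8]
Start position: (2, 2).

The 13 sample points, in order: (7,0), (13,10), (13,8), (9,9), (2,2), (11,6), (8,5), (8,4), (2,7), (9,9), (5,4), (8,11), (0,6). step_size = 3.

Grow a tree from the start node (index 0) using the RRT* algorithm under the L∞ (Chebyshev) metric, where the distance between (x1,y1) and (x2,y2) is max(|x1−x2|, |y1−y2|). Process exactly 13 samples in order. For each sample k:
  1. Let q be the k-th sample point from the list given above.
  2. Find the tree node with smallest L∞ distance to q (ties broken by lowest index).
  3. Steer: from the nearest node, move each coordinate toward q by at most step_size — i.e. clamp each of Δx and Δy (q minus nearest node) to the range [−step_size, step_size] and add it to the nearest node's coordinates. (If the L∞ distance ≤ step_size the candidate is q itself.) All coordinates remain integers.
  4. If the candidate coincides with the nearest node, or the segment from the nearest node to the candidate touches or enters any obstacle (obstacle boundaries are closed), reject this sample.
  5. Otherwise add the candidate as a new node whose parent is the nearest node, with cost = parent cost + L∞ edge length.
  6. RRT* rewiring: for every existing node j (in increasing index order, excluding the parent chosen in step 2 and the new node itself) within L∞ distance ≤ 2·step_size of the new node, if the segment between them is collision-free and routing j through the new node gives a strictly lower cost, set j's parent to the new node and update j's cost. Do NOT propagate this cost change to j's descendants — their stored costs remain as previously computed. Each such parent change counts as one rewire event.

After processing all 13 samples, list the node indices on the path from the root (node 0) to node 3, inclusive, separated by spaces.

Path: 0 2 3

1. q=(7,0) nearest=0 d=5 new=(5,0) → add node 1 parent=0 cost=3
2. q=(13,10) nearest=1 d=10 new=(8,3) → blocked by [4,8]×[3,5], reject
3. q=(13,8) nearest=1 d=8 new=(8,3) → blocked by [4,8]×[3,5], reject
4. q=(9,9) nearest=0 d=7 new=(5,5) → blocked by [4,8]×[3,5], reject
5. q=(2,2) nearest=0 d=0 → coincident, reject
6. q=(11,6) nearest=1 d=6 new=(8,3) → blocked by [4,8]×[3,5], reject
7. q=(8,5) nearest=1 d=5 new=(8,3) → blocked by [4,8]×[3,5], reject
8. q=(8,4) nearest=1 d=4 new=(8,3) → blocked by [4,8]×[3,5], reject
9. q=(2,7) nearest=0 d=5 new=(2,5) → add node 2 parent=0 cost=3
10. q=(9,9) nearest=0 d=7 new=(5,5) → blocked by [4,8]×[3,5], reject
11. q=(5,4) nearest=0 d=3 new=(5,4) → blocked by [4,8]×[3,5], reject
12. q=(8,11) nearest=2 d=6 new=(5,8) → blocked by [4,7]×[8,10], reject
13. q=(0,6) nearest=2 d=2 new=(0,6) → add node 3 parent=2 cost=5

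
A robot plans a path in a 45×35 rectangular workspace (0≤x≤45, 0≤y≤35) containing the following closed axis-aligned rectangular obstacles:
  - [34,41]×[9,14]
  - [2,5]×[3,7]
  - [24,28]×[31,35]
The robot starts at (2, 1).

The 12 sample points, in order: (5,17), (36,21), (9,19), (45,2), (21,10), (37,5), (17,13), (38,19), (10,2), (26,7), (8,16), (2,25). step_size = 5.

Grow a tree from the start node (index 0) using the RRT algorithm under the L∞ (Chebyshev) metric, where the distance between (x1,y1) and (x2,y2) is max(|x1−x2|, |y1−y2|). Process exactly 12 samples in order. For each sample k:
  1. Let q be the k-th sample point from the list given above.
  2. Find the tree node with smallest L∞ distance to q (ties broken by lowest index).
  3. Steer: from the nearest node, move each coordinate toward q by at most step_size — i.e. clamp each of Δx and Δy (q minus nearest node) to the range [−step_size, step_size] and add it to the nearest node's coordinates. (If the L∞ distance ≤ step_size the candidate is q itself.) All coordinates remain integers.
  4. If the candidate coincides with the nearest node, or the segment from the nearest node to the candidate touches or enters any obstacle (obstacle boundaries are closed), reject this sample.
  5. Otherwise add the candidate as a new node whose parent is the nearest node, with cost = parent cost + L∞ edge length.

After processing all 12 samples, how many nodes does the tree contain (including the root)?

1. q=(5,17) nearest=0 d=16 new=(5,6) → blocked by [2,5]×[3,7], reject
2. q=(36,21) nearest=0 d=34 new=(7,6) → blocked by [2,5]×[3,7], reject
3. q=(9,19) nearest=0 d=18 new=(7,6) → blocked by [2,5]×[3,7], reject
4. q=(45,2) nearest=0 d=43 new=(7,2) → add node 1 parent=0 cost=5
5. q=(21,10) nearest=1 d=14 new=(12,7) → add node 2 parent=1 cost=10
6. q=(37,5) nearest=2 d=25 new=(17,5) → add node 3 parent=2 cost=15
7. q=(17,13) nearest=2 d=6 new=(17,12) → add node 4 parent=2 cost=15
8. q=(38,19) nearest=3 d=21 new=(22,10) → add node 5 parent=3 cost=20
9. q=(10,2) nearest=1 d=3 new=(10,2) → add node 6 parent=1 cost=8
10. q=(26,7) nearest=5 d=4 new=(26,7) → add node 7 parent=5 cost=24
11. q=(8,16) nearest=2 d=9 new=(8,12) → add node 8 parent=2 cost=15
12. q=(2,25) nearest=8 d=13 new=(3,17) → add node 9 parent=8 cost=20

Node count: 10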